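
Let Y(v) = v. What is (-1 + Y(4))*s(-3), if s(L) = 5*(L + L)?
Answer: -90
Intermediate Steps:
s(L) = 10*L (s(L) = 5*(2*L) = 10*L)
(-1 + Y(4))*s(-3) = (-1 + 4)*(10*(-3)) = 3*(-30) = -90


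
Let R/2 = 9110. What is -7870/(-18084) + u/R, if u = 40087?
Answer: 217081177/82372620 ≈ 2.6354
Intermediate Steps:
R = 18220 (R = 2*9110 = 18220)
-7870/(-18084) + u/R = -7870/(-18084) + 40087/18220 = -7870*(-1/18084) + 40087*(1/18220) = 3935/9042 + 40087/18220 = 217081177/82372620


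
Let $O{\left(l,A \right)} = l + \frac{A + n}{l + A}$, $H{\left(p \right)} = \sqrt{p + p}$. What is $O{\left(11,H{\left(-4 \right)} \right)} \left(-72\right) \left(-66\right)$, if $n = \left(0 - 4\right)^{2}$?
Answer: $\frac{2539152}{43} - \frac{15840 i \sqrt{2}}{43} \approx 59050.0 - 520.96 i$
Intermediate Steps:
$n = 16$ ($n = \left(-4\right)^{2} = 16$)
$H{\left(p \right)} = \sqrt{2} \sqrt{p}$ ($H{\left(p \right)} = \sqrt{2 p} = \sqrt{2} \sqrt{p}$)
$O{\left(l,A \right)} = l + \frac{16 + A}{A + l}$ ($O{\left(l,A \right)} = l + \frac{A + 16}{l + A} = l + \frac{16 + A}{A + l}$)
$O{\left(11,H{\left(-4 \right)} \right)} \left(-72\right) \left(-66\right) = \frac{16 + \sqrt{2} \sqrt{-4} + 11^{2} + \sqrt{2} \sqrt{-4} \cdot 11}{\sqrt{2} \sqrt{-4} + 11} \left(-72\right) \left(-66\right) = \frac{16 + \sqrt{2} \cdot 2 i + 121 + \sqrt{2} \cdot 2 i 11}{\sqrt{2} \cdot 2 i + 11} \left(-72\right) \left(-66\right) = \frac{16 + 2 i \sqrt{2} + 121 + 2 i \sqrt{2} \cdot 11}{2 i \sqrt{2} + 11} \left(-72\right) \left(-66\right) = \frac{16 + 2 i \sqrt{2} + 121 + 22 i \sqrt{2}}{11 + 2 i \sqrt{2}} \left(-72\right) \left(-66\right) = \frac{137 + 24 i \sqrt{2}}{11 + 2 i \sqrt{2}} \left(-72\right) \left(-66\right) = - \frac{72 \left(137 + 24 i \sqrt{2}\right)}{11 + 2 i \sqrt{2}} \left(-66\right) = \frac{4752 \left(137 + 24 i \sqrt{2}\right)}{11 + 2 i \sqrt{2}}$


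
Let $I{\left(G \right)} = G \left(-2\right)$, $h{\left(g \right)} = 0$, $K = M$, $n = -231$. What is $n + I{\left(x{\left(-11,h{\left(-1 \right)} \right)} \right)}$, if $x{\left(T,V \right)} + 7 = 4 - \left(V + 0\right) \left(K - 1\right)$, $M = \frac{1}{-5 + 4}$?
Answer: $-225$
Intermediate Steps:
$M = -1$ ($M = \frac{1}{-1} = -1$)
$K = -1$
$x{\left(T,V \right)} = -3 + 2 V$ ($x{\left(T,V \right)} = -7 - \left(-4 + \left(V + 0\right) \left(-1 - 1\right)\right) = -7 - \left(-4 + V \left(-2\right)\right) = -7 - \left(-4 - 2 V\right) = -7 + \left(4 + 2 V\right) = -3 + 2 V$)
$I{\left(G \right)} = - 2 G$
$n + I{\left(x{\left(-11,h{\left(-1 \right)} \right)} \right)} = -231 - 2 \left(-3 + 2 \cdot 0\right) = -231 - 2 \left(-3 + 0\right) = -231 - -6 = -231 + 6 = -225$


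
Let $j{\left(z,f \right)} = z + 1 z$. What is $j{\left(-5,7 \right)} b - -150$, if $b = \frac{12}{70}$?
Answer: $\frac{1038}{7} \approx 148.29$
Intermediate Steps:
$b = \frac{6}{35}$ ($b = 12 \cdot \frac{1}{70} = \frac{6}{35} \approx 0.17143$)
$j{\left(z,f \right)} = 2 z$ ($j{\left(z,f \right)} = z + z = 2 z$)
$j{\left(-5,7 \right)} b - -150 = 2 \left(-5\right) \frac{6}{35} - -150 = \left(-10\right) \frac{6}{35} + 150 = - \frac{12}{7} + 150 = \frac{1038}{7}$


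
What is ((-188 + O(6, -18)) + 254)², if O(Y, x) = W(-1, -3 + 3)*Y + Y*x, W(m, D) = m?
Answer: 2304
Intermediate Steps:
O(Y, x) = -Y + Y*x
((-188 + O(6, -18)) + 254)² = ((-188 + 6*(-1 - 18)) + 254)² = ((-188 + 6*(-19)) + 254)² = ((-188 - 114) + 254)² = (-302 + 254)² = (-48)² = 2304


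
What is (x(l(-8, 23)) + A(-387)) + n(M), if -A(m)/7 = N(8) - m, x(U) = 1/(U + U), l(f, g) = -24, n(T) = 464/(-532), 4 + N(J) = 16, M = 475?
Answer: -17836213/6384 ≈ -2793.9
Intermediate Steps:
N(J) = 12 (N(J) = -4 + 16 = 12)
n(T) = -116/133 (n(T) = 464*(-1/532) = -116/133)
x(U) = 1/(2*U)
A(m) = -84 + 7*m (A(m) = -7*(12 - m) = -84 + 7*m)
(x(l(-8, 23)) + A(-387)) + n(M) = ((1/2)/(-24) + (-84 + 7*(-387))) - 116/133 = ((1/2)*(-1/24) + (-84 - 2709)) - 116/133 = (-1/48 - 2793) - 116/133 = -134065/48 - 116/133 = -17836213/6384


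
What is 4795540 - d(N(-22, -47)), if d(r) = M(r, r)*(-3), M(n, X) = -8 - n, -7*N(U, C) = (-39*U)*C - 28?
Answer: 33447550/7 ≈ 4.7782e+6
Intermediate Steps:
N(U, C) = 4 + 39*C*U/7 (N(U, C) = -((-39*U)*C - 28)/7 = -(-39*C*U - 28)/7 = -(-28 - 39*C*U)/7 = 4 + 39*C*U/7)
d(r) = 24 + 3*r (d(r) = (-8 - r)*(-3) = 24 + 3*r)
4795540 - d(N(-22, -47)) = 4795540 - (24 + 3*(4 + (39/7)*(-47)*(-22))) = 4795540 - (24 + 3*(4 + 40326/7)) = 4795540 - (24 + 3*(40354/7)) = 4795540 - (24 + 121062/7) = 4795540 - 1*121230/7 = 4795540 - 121230/7 = 33447550/7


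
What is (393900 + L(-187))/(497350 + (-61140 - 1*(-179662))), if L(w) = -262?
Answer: 196819/307936 ≈ 0.63916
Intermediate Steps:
(393900 + L(-187))/(497350 + (-61140 - 1*(-179662))) = (393900 - 262)/(497350 + (-61140 - 1*(-179662))) = 393638/(497350 + (-61140 + 179662)) = 393638/(497350 + 118522) = 393638/615872 = 393638*(1/615872) = 196819/307936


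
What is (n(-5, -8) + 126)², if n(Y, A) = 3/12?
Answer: 255025/16 ≈ 15939.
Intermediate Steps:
n(Y, A) = ¼ (n(Y, A) = 3*(1/12) = ¼)
(n(-5, -8) + 126)² = (¼ + 126)² = (505/4)² = 255025/16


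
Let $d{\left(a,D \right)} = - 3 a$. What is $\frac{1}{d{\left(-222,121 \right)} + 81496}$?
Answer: $\frac{1}{82162} \approx 1.2171 \cdot 10^{-5}$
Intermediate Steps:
$\frac{1}{d{\left(-222,121 \right)} + 81496} = \frac{1}{\left(-3\right) \left(-222\right) + 81496} = \frac{1}{666 + 81496} = \frac{1}{82162}$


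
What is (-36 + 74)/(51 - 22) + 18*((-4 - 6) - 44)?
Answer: -28150/29 ≈ -970.69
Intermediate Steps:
(-36 + 74)/(51 - 22) + 18*((-4 - 6) - 44) = 38/29 + 18*(-10 - 44) = 38*(1/29) + 18*(-54) = 38/29 - 972 = -28150/29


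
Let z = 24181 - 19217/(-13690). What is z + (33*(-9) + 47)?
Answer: 327634607/13690 ≈ 23932.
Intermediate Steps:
z = 331057107/13690 (z = 24181 - 19217*(-1)/13690 = 24181 - 1*(-19217/13690) = 24181 + 19217/13690 = 331057107/13690 ≈ 24182.)
z + (33*(-9) + 47) = 331057107/13690 + (33*(-9) + 47) = 331057107/13690 + (-297 + 47) = 331057107/13690 - 250 = 327634607/13690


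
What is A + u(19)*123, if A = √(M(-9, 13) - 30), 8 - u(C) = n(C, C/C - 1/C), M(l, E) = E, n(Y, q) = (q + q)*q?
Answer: 275520/361 + I*√17 ≈ 763.21 + 4.1231*I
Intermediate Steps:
n(Y, q) = 2*q² (n(Y, q) = (2*q)*q = 2*q²)
u(C) = 8 - 2*(1 - 1/C)² (u(C) = 8 - 2*(C/C - 1/C)² = 8 - 2*(1 - 1/C)²)
A = I*√17 (A = √(13 - 30) = √(-17) = I*√17 ≈ 4.1231*I)
A + u(19)*123 = I*√17 + (6 - 2/19² + 4/19)*123 = I*√17 + (6 - 2*1/361 + 4*(1/19))*123 = I*√17 + (6 - 2/361 + 4/19)*123 = I*√17 + (2240/361)*123 = I*√17 + 275520/361 = 275520/361 + I*√17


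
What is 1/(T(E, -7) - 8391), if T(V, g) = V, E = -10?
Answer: -1/8401 ≈ -0.00011903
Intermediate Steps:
1/(T(E, -7) - 8391) = 1/(-10 - 8391) = 1/(-8401) = -1/8401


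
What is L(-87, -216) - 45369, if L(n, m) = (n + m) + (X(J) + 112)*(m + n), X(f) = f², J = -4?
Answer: -84456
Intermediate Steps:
L(n, m) = 129*m + 129*n (L(n, m) = (n + m) + ((-4)² + 112)*(m + n) = (m + n) + (16 + 112)*(m + n) = (m + n) + 128*(m + n) = (m + n) + (128*m + 128*n) = 129*m + 129*n)
L(-87, -216) - 45369 = (129*(-216) + 129*(-87)) - 45369 = (-27864 - 11223) - 45369 = -39087 - 45369 = -84456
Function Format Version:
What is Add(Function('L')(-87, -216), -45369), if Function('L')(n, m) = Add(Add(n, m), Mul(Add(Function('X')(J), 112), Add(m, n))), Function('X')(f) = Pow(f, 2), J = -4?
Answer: -84456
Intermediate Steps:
Function('L')(n, m) = Add(Mul(129, m), Mul(129, n)) (Function('L')(n, m) = Add(Add(n, m), Mul(Add(Pow(-4, 2), 112), Add(m, n))) = Add(Add(m, n), Mul(Add(16, 112), Add(m, n))) = Add(Add(m, n), Mul(128, Add(m, n))) = Add(Add(m, n), Add(Mul(128, m), Mul(128, n))) = Add(Mul(129, m), Mul(129, n)))
Add(Function('L')(-87, -216), -45369) = Add(Add(Mul(129, -216), Mul(129, -87)), -45369) = Add(Add(-27864, -11223), -45369) = Add(-39087, -45369) = -84456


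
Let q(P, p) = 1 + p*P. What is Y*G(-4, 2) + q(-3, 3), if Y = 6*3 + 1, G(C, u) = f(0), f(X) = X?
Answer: -8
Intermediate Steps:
G(C, u) = 0
q(P, p) = 1 + P*p
Y = 19 (Y = 18 + 1 = 19)
Y*G(-4, 2) + q(-3, 3) = 19*0 + (1 - 3*3) = 0 + (1 - 9) = 0 - 8 = -8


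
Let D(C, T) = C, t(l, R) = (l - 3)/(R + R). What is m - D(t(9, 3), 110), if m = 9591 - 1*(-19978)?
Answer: 29568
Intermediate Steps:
t(l, R) = (-3 + l)/(2*R) (t(l, R) = (-3 + l)/((2*R)) = (-3 + l)*(1/(2*R)) = (-3 + l)/(2*R))
m = 29569 (m = 9591 + 19978 = 29569)
m - D(t(9, 3), 110) = 29569 - (-3 + 9)/(2*3) = 29569 - 6/(2*3) = 29569 - 1*1 = 29569 - 1 = 29568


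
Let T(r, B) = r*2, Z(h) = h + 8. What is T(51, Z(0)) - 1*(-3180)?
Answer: 3282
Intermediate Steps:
Z(h) = 8 + h
T(r, B) = 2*r
T(51, Z(0)) - 1*(-3180) = 2*51 - 1*(-3180) = 102 + 3180 = 3282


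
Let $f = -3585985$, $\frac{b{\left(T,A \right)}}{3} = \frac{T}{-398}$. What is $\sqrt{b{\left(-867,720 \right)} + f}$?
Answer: $\frac{i \sqrt{568033332742}}{398} \approx 1893.7 i$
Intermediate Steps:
$b{\left(T,A \right)} = - \frac{3 T}{398}$ ($b{\left(T,A \right)} = 3 \frac{T}{-398} = 3 T \left(- \frac{1}{398}\right) = 3 \left(- \frac{T}{398}\right) = - \frac{3 T}{398}$)
$\sqrt{b{\left(-867,720 \right)} + f} = \sqrt{\left(- \frac{3}{398}\right) \left(-867\right) - 3585985} = \sqrt{\frac{2601}{398} - 3585985} = \sqrt{- \frac{1427219429}{398}} = \frac{i \sqrt{568033332742}}{398}$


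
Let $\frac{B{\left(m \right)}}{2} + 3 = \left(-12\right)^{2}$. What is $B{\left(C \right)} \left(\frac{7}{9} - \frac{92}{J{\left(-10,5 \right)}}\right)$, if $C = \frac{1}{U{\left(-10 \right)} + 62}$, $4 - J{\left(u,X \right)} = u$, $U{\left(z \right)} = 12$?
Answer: $- \frac{34310}{21} \approx -1633.8$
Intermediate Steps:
$J{\left(u,X \right)} = 4 - u$
$C = \frac{1}{74}$ ($C = \frac{1}{12 + 62} = \frac{1}{74} \approx 0.013514$)
$B{\left(m \right)} = 282$ ($B{\left(m \right)} = -6 + 2 \left(-12\right)^{2} = -6 + 2 \cdot 144 = -6 + 288 = 282$)
$B{\left(C \right)} \left(\frac{7}{9} - \frac{92}{J{\left(-10,5 \right)}}\right) = 282 \left(\frac{7}{9} - \frac{92}{4 - -10}\right) = 282 \left(7 \cdot \frac{1}{9} - \frac{92}{4 + 10}\right) = 282 \left(\frac{7}{9} - \frac{92}{14}\right) = 282 \left(\frac{7}{9} - \frac{46}{7}\right) = 282 \left(- \frac{365}{63}\right) = - \frac{34310}{21}$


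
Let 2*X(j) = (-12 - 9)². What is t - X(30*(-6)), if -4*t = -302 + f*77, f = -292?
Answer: 5476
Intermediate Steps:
t = 11393/2 (t = -(-302 - 292*77)/4 = -(-302 - 22484)/4 = -¼*(-22786) = 11393/2 ≈ 5696.5)
X(j) = 441/2 (X(j) = (-12 - 9)²/2 = (½)*(-21)² = (½)*441 = 441/2)
t - X(30*(-6)) = 11393/2 - 1*441/2 = 11393/2 - 441/2 = 5476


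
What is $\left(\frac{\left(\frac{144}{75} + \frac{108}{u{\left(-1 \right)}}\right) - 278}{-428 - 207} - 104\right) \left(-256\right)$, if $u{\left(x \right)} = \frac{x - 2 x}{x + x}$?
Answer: $\frac{419506688}{15875} \approx 26426.0$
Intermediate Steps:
$u{\left(x \right)} = - \frac{1}{2}$ ($u{\left(x \right)} = \frac{\left(-1\right) x}{2 x} = - x \frac{1}{2 x} = - \frac{1}{2}$)
$\left(\frac{\left(\frac{144}{75} + \frac{108}{u{\left(-1 \right)}}\right) - 278}{-428 - 207} - 104\right) \left(-256\right) = \left(\frac{\left(\frac{144}{75} + \frac{108}{- \frac{1}{2}}\right) - 278}{-428 - 207} - 104\right) \left(-256\right) = \left(\frac{\left(144 \cdot \frac{1}{75} + 108 \left(-2\right)\right) - 278}{-635} - 104\right) \left(-256\right) = \left(\left(\left(\frac{48}{25} - 216\right) - 278\right) \left(- \frac{1}{635}\right) - 104\right) \left(-256\right) = \left(\left(- \frac{5352}{25} - 278\right) \left(- \frac{1}{635}\right) - 104\right) \left(-256\right) = \left(\left(- \frac{12302}{25}\right) \left(- \frac{1}{635}\right) - 104\right) \left(-256\right) = \left(\frac{12302}{15875} - 104\right) \left(-256\right) = \left(- \frac{1638698}{15875}\right) \left(-256\right) = \frac{419506688}{15875}$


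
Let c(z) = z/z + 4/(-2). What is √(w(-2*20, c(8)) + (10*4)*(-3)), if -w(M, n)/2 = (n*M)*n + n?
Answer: I*√38 ≈ 6.1644*I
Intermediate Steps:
c(z) = -1 (c(z) = 1 + 4*(-½) = 1 - 2 = -1)
w(M, n) = -2*n - 2*M*n² (w(M, n) = -2*((n*M)*n + n) = -2*((M*n)*n + n) = -2*(M*n² + n) = -2*(n + M*n²) = -2*n - 2*M*n²)
√(w(-2*20, c(8)) + (10*4)*(-3)) = √(-2*(-1)*(1 - 2*20*(-1)) + (10*4)*(-3)) = √(-2*(-1)*(1 - 40*(-1)) + 40*(-3)) = √(-2*(-1)*(1 + 40) - 120) = √(-2*(-1)*41 - 120) = √(82 - 120) = √(-38) = I*√38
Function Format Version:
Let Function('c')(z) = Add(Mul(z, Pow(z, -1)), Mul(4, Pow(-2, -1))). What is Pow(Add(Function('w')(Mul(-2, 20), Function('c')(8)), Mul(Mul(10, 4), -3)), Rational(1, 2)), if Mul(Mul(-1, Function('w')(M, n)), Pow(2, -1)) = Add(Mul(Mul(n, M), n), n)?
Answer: Mul(I, Pow(38, Rational(1, 2))) ≈ Mul(6.1644, I)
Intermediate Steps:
Function('c')(z) = -1 (Function('c')(z) = Add(1, Mul(4, Rational(-1, 2))) = Add(1, -2) = -1)
Function('w')(M, n) = Add(Mul(-2, n), Mul(-2, M, Pow(n, 2))) (Function('w')(M, n) = Mul(-2, Add(Mul(Mul(n, M), n), n)) = Mul(-2, Add(Mul(Mul(M, n), n), n)) = Mul(-2, Add(Mul(M, Pow(n, 2)), n)) = Mul(-2, Add(n, Mul(M, Pow(n, 2)))) = Add(Mul(-2, n), Mul(-2, M, Pow(n, 2))))
Pow(Add(Function('w')(Mul(-2, 20), Function('c')(8)), Mul(Mul(10, 4), -3)), Rational(1, 2)) = Pow(Add(Mul(-2, -1, Add(1, Mul(Mul(-2, 20), -1))), Mul(Mul(10, 4), -3)), Rational(1, 2)) = Pow(Add(Mul(-2, -1, Add(1, Mul(-40, -1))), Mul(40, -3)), Rational(1, 2)) = Pow(Add(Mul(-2, -1, Add(1, 40)), -120), Rational(1, 2)) = Pow(Add(Mul(-2, -1, 41), -120), Rational(1, 2)) = Pow(Add(82, -120), Rational(1, 2)) = Pow(-38, Rational(1, 2)) = Mul(I, Pow(38, Rational(1, 2)))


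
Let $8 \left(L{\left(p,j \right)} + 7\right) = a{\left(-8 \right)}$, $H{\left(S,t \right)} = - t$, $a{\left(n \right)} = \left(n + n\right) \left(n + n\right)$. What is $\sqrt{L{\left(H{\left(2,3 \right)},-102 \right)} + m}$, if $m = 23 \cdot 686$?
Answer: $\sqrt{15803} \approx 125.71$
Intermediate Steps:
$a{\left(n \right)} = 4 n^{2}$ ($a{\left(n \right)} = 2 n 2 n = 4 n^{2}$)
$L{\left(p,j \right)} = 25$ ($L{\left(p,j \right)} = -7 + \frac{4 \left(-8\right)^{2}}{8} = -7 + \frac{4 \cdot 64}{8} = -7 + \frac{1}{8} \cdot 256 = -7 + 32 = 25$)
$m = 15778$
$\sqrt{L{\left(H{\left(2,3 \right)},-102 \right)} + m} = \sqrt{25 + 15778} = \sqrt{15803}$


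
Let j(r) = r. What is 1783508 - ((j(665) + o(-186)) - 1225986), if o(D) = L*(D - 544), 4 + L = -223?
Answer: 2843119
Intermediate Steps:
L = -227 (L = -4 - 223 = -227)
o(D) = 123488 - 227*D (o(D) = -227*(D - 544) = -227*(-544 + D) = 123488 - 227*D)
1783508 - ((j(665) + o(-186)) - 1225986) = 1783508 - ((665 + (123488 - 227*(-186))) - 1225986) = 1783508 - ((665 + (123488 + 42222)) - 1225986) = 1783508 - ((665 + 165710) - 1225986) = 1783508 - (166375 - 1225986) = 1783508 - 1*(-1059611) = 1783508 + 1059611 = 2843119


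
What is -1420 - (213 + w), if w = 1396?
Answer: -3029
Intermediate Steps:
-1420 - (213 + w) = -1420 - (213 + 1396) = -1420 - 1*1609 = -1420 - 1609 = -3029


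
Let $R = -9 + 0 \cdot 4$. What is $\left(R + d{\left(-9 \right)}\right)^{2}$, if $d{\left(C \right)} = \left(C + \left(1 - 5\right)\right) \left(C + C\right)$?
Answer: $50625$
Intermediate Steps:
$d{\left(C \right)} = 2 C \left(-4 + C\right)$ ($d{\left(C \right)} = \left(C - 4\right) 2 C = \left(-4 + C\right) 2 C = 2 C \left(-4 + C\right)$)
$R = -9$ ($R = -9 + 0 = -9$)
$\left(R + d{\left(-9 \right)}\right)^{2} = \left(-9 + 2 \left(-9\right) \left(-4 - 9\right)\right)^{2} = \left(-9 + 2 \left(-9\right) \left(-13\right)\right)^{2} = \left(-9 + 234\right)^{2} = 225^{2} = 50625$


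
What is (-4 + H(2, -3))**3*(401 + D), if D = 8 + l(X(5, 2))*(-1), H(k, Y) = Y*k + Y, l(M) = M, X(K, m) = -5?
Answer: -909558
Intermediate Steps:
H(k, Y) = Y + Y*k
D = 13 (D = 8 - 5*(-1) = 8 + 5 = 13)
(-4 + H(2, -3))**3*(401 + D) = (-4 - 3*(1 + 2))**3*(401 + 13) = (-4 - 3*3)**3*414 = (-4 - 9)**3*414 = (-13)**3*414 = -2197*414 = -909558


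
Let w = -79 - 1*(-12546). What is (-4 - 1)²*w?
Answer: 311675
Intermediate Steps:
w = 12467 (w = -79 + 12546 = 12467)
(-4 - 1)²*w = (-4 - 1)²*12467 = (-5)²*12467 = 25*12467 = 311675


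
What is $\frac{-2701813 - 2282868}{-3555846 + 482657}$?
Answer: $\frac{4984681}{3073189} \approx 1.622$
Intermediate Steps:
$\frac{-2701813 - 2282868}{-3555846 + 482657} = - \frac{4984681}{-3073189} = \left(-4984681\right) \left(- \frac{1}{3073189}\right) = \frac{4984681}{3073189}$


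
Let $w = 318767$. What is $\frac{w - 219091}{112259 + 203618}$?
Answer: $\frac{99676}{315877} \approx 0.31555$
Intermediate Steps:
$\frac{w - 219091}{112259 + 203618} = \frac{318767 - 219091}{112259 + 203618} = \frac{99676}{315877}$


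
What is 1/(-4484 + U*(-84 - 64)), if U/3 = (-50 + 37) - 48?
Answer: 1/22600 ≈ 4.4248e-5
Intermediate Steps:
U = -183 (U = 3*((-50 + 37) - 48) = 3*(-13 - 48) = 3*(-61) = -183)
1/(-4484 + U*(-84 - 64)) = 1/(-4484 - 183*(-84 - 64)) = 1/(-4484 - 183*(-148)) = 1/(-4484 + 27084) = 1/22600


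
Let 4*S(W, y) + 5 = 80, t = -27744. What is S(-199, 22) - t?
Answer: 111051/4 ≈ 27763.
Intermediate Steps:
S(W, y) = 75/4 (S(W, y) = -5/4 + (¼)*80 = -5/4 + 20 = 75/4)
S(-199, 22) - t = 75/4 - 1*(-27744) = 75/4 + 27744 = 111051/4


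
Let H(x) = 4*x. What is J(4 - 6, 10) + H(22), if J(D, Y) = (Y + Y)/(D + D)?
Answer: 83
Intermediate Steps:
J(D, Y) = Y/D (J(D, Y) = (2*Y)/((2*D)) = (2*Y)*(1/(2*D)) = Y/D)
J(4 - 6, 10) + H(22) = 10/(4 - 6) + 4*22 = 10/(-2) + 88 = 10*(-1/2) + 88 = -5 + 88 = 83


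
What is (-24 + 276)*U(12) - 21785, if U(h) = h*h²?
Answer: 413671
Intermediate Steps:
U(h) = h³
(-24 + 276)*U(12) - 21785 = (-24 + 276)*12³ - 21785 = 252*1728 - 21785 = 435456 - 21785 = 413671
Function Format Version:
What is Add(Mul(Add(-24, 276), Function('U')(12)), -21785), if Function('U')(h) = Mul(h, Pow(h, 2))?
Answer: 413671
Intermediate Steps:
Function('U')(h) = Pow(h, 3)
Add(Mul(Add(-24, 276), Function('U')(12)), -21785) = Add(Mul(Add(-24, 276), Pow(12, 3)), -21785) = Add(Mul(252, 1728), -21785) = Add(435456, -21785) = 413671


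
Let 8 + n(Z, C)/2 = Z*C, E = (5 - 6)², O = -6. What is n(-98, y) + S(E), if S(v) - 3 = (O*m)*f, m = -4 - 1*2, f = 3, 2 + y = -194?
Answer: 38511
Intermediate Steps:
y = -196 (y = -2 - 194 = -196)
m = -6 (m = -4 - 2 = -6)
E = 1 (E = (-1)² = 1)
n(Z, C) = -16 + 2*C*Z (n(Z, C) = -16 + 2*(Z*C) = -16 + 2*(C*Z) = -16 + 2*C*Z)
S(v) = 111 (S(v) = 3 - 6*(-6)*3 = 3 + 36*3 = 3 + 108 = 111)
n(-98, y) + S(E) = (-16 + 2*(-196)*(-98)) + 111 = (-16 + 38416) + 111 = 38400 + 111 = 38511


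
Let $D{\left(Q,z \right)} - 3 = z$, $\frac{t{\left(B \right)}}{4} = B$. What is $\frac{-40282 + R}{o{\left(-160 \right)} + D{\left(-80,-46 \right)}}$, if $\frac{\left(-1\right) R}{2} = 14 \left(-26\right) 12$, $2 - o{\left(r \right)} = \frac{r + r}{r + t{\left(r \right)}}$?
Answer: $\frac{157730}{207} \approx 761.98$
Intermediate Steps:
$t{\left(B \right)} = 4 B$
$D{\left(Q,z \right)} = 3 + z$
$o{\left(r \right)} = \frac{8}{5}$ ($o{\left(r \right)} = 2 - \frac{r + r}{r + 4 r} = 2 - \frac{2 r}{5 r} = 2 - 2 r \frac{1}{5 r} = 2 - \frac{2}{5} = \frac{8}{5}$)
$R = 8736$ ($R = - 2 \cdot 14 \left(-26\right) 12 = - 2 \left(\left(-364\right) 12\right) = \left(-2\right) \left(-4368\right) = 8736$)
$\frac{-40282 + R}{o{\left(-160 \right)} + D{\left(-80,-46 \right)}} = \frac{-40282 + 8736}{\frac{8}{5} + \left(3 - 46\right)} = - \frac{31546}{\frac{8}{5} - 43} = - \frac{31546}{- \frac{207}{5}} = \left(-31546\right) \left(- \frac{5}{207}\right) = \frac{157730}{207}$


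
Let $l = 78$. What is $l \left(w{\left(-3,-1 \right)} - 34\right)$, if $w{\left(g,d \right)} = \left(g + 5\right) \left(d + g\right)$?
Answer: $-3276$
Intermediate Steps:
$w{\left(g,d \right)} = \left(5 + g\right) \left(d + g\right)$
$l \left(w{\left(-3,-1 \right)} - 34\right) = 78 \left(\left(\left(-3\right)^{2} + 5 \left(-1\right) + 5 \left(-3\right) - -3\right) - 34\right) = 78 \left(\left(9 - 5 - 15 + 3\right) - 34\right) = 78 \left(-8 - 34\right) = 78 \left(-42\right) = -3276$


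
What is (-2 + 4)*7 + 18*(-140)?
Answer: -2506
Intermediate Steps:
(-2 + 4)*7 + 18*(-140) = 2*7 - 2520 = 14 - 2520 = -2506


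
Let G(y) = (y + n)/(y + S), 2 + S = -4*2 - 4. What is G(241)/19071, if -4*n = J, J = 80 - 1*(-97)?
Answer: 787/17316468 ≈ 4.5448e-5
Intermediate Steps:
J = 177 (J = 80 + 97 = 177)
S = -14 (S = -2 + (-4*2 - 4) = -2 + (-8 - 4) = -2 - 12 = -14)
n = -177/4 (n = -¼*177 = -177/4 ≈ -44.250)
G(y) = (-177/4 + y)/(-14 + y) (G(y) = (y - 177/4)/(y - 14) = (-177/4 + y)/(-14 + y))
G(241)/19071 = ((-177/4 + 241)/(-14 + 241))/19071 = ((787/4)/227)*(1/19071) = ((1/227)*(787/4))*(1/19071) = (787/908)*(1/19071) = 787/17316468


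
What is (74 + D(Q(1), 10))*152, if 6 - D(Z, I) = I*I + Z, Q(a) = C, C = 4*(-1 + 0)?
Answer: -2432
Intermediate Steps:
C = -4 (C = 4*(-1) = -4)
Q(a) = -4
D(Z, I) = 6 - Z - I**2 (D(Z, I) = 6 - (I*I + Z) = 6 - (I**2 + Z) = 6 - (Z + I**2) = 6 + (-Z - I**2) = 6 - Z - I**2)
(74 + D(Q(1), 10))*152 = (74 + (6 - 1*(-4) - 1*10**2))*152 = (74 + (6 + 4 - 1*100))*152 = (74 + (6 + 4 - 100))*152 = (74 - 90)*152 = -16*152 = -2432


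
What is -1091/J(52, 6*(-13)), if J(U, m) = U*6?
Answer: -1091/312 ≈ -3.4968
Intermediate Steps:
J(U, m) = 6*U
-1091/J(52, 6*(-13)) = -1091/(6*52) = -1091/312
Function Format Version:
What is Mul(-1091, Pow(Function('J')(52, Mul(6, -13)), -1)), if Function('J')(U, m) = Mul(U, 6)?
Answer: Rational(-1091, 312) ≈ -3.4968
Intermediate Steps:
Function('J')(U, m) = Mul(6, U)
Mul(-1091, Pow(Function('J')(52, Mul(6, -13)), -1)) = Mul(-1091, Pow(Mul(6, 52), -1)) = Mul(-1091, Pow(312, -1)) = Mul(-1091, Rational(1, 312)) = Rational(-1091, 312)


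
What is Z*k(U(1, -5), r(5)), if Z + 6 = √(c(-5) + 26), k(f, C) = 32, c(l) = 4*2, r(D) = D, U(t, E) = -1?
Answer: -192 + 32*√34 ≈ -5.4095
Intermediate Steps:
c(l) = 8
Z = -6 + √34 (Z = -6 + √(8 + 26) = -6 + √34 ≈ -0.16905)
Z*k(U(1, -5), r(5)) = (-6 + √34)*32 = -192 + 32*√34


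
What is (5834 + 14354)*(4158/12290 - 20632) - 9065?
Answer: -2559521857893/6145 ≈ -4.1652e+8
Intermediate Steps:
(5834 + 14354)*(4158/12290 - 20632) - 9065 = 20188*(4158*(1/12290) - 20632) - 9065 = 20188*(2079/6145 - 20632) - 9065 = 20188*(-126781561/6145) - 9065 = -2559466153468/6145 - 9065 = -2559521857893/6145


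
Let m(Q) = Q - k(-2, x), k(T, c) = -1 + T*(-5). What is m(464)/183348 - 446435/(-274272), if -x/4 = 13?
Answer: 6831479845/4190601888 ≈ 1.6302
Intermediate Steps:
x = -52 (x = -4*13 = -52)
k(T, c) = -1 - 5*T
m(Q) = -9 + Q (m(Q) = Q - (-1 - 5*(-2)) = Q - (-1 + 10) = Q - 1*9 = Q - 9 = -9 + Q)
m(464)/183348 - 446435/(-274272) = (-9 + 464)/183348 - 446435/(-274272) = 455*(1/183348) - 446435*(-1/274272) = 455/183348 + 446435/274272 = 6831479845/4190601888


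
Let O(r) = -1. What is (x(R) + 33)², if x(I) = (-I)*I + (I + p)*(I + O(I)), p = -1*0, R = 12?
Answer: 441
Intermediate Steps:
p = 0
x(I) = -I² + I*(-1 + I) (x(I) = (-I)*I + (I + 0)*(I - 1) = -I² + I*(-1 + I))
(x(R) + 33)² = (-1*12 + 33)² = (-12 + 33)² = 21² = 441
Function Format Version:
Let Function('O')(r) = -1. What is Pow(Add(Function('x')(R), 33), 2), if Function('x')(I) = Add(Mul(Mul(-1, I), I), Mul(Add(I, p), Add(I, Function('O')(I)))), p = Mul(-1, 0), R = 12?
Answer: 441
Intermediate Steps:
p = 0
Function('x')(I) = Add(Mul(-1, Pow(I, 2)), Mul(I, Add(-1, I))) (Function('x')(I) = Add(Mul(Mul(-1, I), I), Mul(Add(I, 0), Add(I, -1))) = Add(Mul(-1, Pow(I, 2)), Mul(I, Add(-1, I))))
Pow(Add(Function('x')(R), 33), 2) = Pow(Add(Mul(-1, 12), 33), 2) = Pow(Add(-12, 33), 2) = Pow(21, 2) = 441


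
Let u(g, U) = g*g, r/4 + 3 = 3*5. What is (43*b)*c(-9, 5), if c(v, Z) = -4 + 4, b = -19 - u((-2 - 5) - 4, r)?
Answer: 0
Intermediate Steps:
r = 48 (r = -12 + 4*(3*5) = -12 + 4*15 = -12 + 60 = 48)
u(g, U) = g²
b = -140 (b = -19 - ((-2 - 5) - 4)² = -19 - (-7 - 4)² = -19 - 1*(-11)² = -19 - 1*121 = -19 - 121 = -140)
c(v, Z) = 0
(43*b)*c(-9, 5) = (43*(-140))*0 = -6020*0 = 0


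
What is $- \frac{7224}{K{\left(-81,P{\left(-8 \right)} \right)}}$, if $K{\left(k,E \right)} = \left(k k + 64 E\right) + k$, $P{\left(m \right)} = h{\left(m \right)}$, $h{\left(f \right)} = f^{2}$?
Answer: $- \frac{903}{1322} \approx -0.68306$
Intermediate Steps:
$P{\left(m \right)} = m^{2}$
$K{\left(k,E \right)} = k + k^{2} + 64 E$ ($K{\left(k,E \right)} = \left(k^{2} + 64 E\right) + k = k + k^{2} + 64 E$)
$- \frac{7224}{K{\left(-81,P{\left(-8 \right)} \right)}} = - \frac{7224}{-81 + \left(-81\right)^{2} + 64 \left(-8\right)^{2}} = - \frac{7224}{-81 + 6561 + 64 \cdot 64} = - \frac{7224}{-81 + 6561 + 4096} = - \frac{7224}{10576} = \left(-7224\right) \frac{1}{10576} = - \frac{903}{1322}$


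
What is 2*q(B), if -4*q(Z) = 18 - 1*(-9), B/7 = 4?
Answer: -27/2 ≈ -13.500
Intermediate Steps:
B = 28 (B = 7*4 = 28)
q(Z) = -27/4 (q(Z) = -(18 - 1*(-9))/4 = -(18 + 9)/4 = -¼*27 = -27/4)
2*q(B) = 2*(-27/4) = -27/2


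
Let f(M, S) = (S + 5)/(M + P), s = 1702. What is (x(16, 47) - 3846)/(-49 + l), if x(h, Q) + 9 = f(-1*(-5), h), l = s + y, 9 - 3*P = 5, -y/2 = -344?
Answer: -73182/44479 ≈ -1.6453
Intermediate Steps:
y = 688 (y = -2*(-344) = 688)
P = 4/3 (P = 3 - ⅓*5 = 3 - 5/3 = 4/3 ≈ 1.3333)
l = 2390 (l = 1702 + 688 = 2390)
f(M, S) = (5 + S)/(4/3 + M) (f(M, S) = (S + 5)/(M + 4/3) = (5 + S)/(4/3 + M))
x(h, Q) = -156/19 + 3*h/19 (x(h, Q) = -9 + 3*(5 + h)/(4 + 3*(-1*(-5))) = -9 + 3*(5 + h)/(4 + 3*5) = -9 + 3*(5 + h)/(4 + 15) = -9 + 3*(5 + h)/19 = -9 + 3*(1/19)*(5 + h) = -9 + (15/19 + 3*h/19) = -156/19 + 3*h/19)
(x(16, 47) - 3846)/(-49 + l) = ((-156/19 + (3/19)*16) - 3846)/(-49 + 2390) = ((-156/19 + 48/19) - 3846)/2341 = (-108/19 - 3846)*(1/2341) = -73182/19*1/2341 = -73182/44479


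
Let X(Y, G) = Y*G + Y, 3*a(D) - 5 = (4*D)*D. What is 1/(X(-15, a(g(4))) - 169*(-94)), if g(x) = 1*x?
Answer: 1/15526 ≈ 6.4408e-5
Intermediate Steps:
g(x) = x
a(D) = 5/3 + 4*D**2/3 (a(D) = 5/3 + ((4*D)*D)/3 = 5/3 + (4*D**2)/3 = 5/3 + 4*D**2/3)
X(Y, G) = Y + G*Y (X(Y, G) = G*Y + Y = Y + G*Y)
1/(X(-15, a(g(4))) - 169*(-94)) = 1/(-15*(1 + (5/3 + (4/3)*4**2)) - 169*(-94)) = 1/(-15*(1 + (5/3 + (4/3)*16)) + 15886) = 1/(-15*(1 + (5/3 + 64/3)) + 15886) = 1/(-15*(1 + 23) + 15886) = 1/(-15*24 + 15886) = 1/(-360 + 15886) = 1/15526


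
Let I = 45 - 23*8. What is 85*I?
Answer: -11815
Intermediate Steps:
I = -139 (I = 45 - 184 = -139)
85*I = 85*(-139) = -11815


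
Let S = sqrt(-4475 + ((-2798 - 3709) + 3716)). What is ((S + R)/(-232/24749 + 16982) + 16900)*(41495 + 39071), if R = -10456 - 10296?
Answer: 286103624342509016/210143643 + 996963967*I*sqrt(7266)/210143643 ≈ 1.3615e+9 + 404.4*I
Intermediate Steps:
R = -20752
S = I*sqrt(7266) (S = sqrt(-4475 + (-6507 + 3716)) = sqrt(-4475 - 2791) = sqrt(-7266) = I*sqrt(7266) ≈ 85.241*I)
((S + R)/(-232/24749 + 16982) + 16900)*(41495 + 39071) = ((I*sqrt(7266) - 20752)/(-232/24749 + 16982) + 16900)*(41495 + 39071) = ((-20752 + I*sqrt(7266))/(-232*1/24749 + 16982) + 16900)*80566 = ((-20752 + I*sqrt(7266))/(-232/24749 + 16982) + 16900)*80566 = ((-20752 + I*sqrt(7266))/(420287286/24749) + 16900)*80566 = ((-20752 + I*sqrt(7266))*(24749/420287286) + 16900)*80566 = ((-256795624/210143643 + 24749*I*sqrt(7266)/420287286) + 16900)*80566 = (3551170771076/210143643 + 24749*I*sqrt(7266)/420287286)*80566 = 286103624342509016/210143643 + 996963967*I*sqrt(7266)/210143643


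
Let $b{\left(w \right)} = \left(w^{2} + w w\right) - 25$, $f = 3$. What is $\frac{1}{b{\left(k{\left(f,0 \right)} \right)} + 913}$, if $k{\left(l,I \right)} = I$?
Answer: $\frac{1}{888} \approx 0.0011261$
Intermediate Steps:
$b{\left(w \right)} = -25 + 2 w^{2}$ ($b{\left(w \right)} = \left(w^{2} + w^{2}\right) - 25 = 2 w^{2} - 25 = -25 + 2 w^{2}$)
$\frac{1}{b{\left(k{\left(f,0 \right)} \right)} + 913} = \frac{1}{\left(-25 + 2 \cdot 0^{2}\right) + 913} = \frac{1}{\left(-25 + 2 \cdot 0\right) + 913} = \frac{1}{\left(-25 + 0\right) + 913} = \frac{1}{-25 + 913} = \frac{1}{888}$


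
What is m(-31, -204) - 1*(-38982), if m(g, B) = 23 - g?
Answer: 39036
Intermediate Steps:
m(-31, -204) - 1*(-38982) = (23 - 1*(-31)) - 1*(-38982) = (23 + 31) + 38982 = 54 + 38982 = 39036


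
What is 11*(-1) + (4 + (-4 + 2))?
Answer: -9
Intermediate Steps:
11*(-1) + (4 + (-4 + 2)) = -11 + (4 - 2) = -11 + 2 = -9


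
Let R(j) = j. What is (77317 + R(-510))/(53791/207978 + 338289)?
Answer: 15974166246/70356723433 ≈ 0.22705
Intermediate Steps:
(77317 + R(-510))/(53791/207978 + 338289) = (77317 - 510)/(53791/207978 + 338289) = 76807/(53791*(1/207978) + 338289) = 76807/(53791/207978 + 338289) = 76807/(70356723433/207978) = 76807*(207978/70356723433) = 15974166246/70356723433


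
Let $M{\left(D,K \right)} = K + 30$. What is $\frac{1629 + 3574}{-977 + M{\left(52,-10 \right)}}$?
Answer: $- \frac{473}{87} \approx -5.4368$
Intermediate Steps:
$M{\left(D,K \right)} = 30 + K$
$\frac{1629 + 3574}{-977 + M{\left(52,-10 \right)}} = \frac{1629 + 3574}{-977 + \left(30 - 10\right)} = \frac{5203}{-977 + 20} = \frac{5203}{-957} = 5203 \left(- \frac{1}{957}\right) = - \frac{473}{87}$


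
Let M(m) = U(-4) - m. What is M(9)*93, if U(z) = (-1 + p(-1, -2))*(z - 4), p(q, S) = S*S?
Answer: -3069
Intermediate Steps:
p(q, S) = S**2
U(z) = -12 + 3*z (U(z) = (-1 + (-2)**2)*(z - 4) = (-1 + 4)*(-4 + z) = 3*(-4 + z) = -12 + 3*z)
M(m) = -24 - m (M(m) = (-12 + 3*(-4)) - m = (-12 - 12) - m = -24 - m)
M(9)*93 = (-24 - 1*9)*93 = (-24 - 9)*93 = -33*93 = -3069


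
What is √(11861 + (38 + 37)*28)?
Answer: √13961 ≈ 118.16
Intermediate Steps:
√(11861 + (38 + 37)*28) = √(11861 + 75*28) = √(11861 + 2100) = √13961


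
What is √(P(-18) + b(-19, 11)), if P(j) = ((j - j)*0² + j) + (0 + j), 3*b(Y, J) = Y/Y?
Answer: I*√321/3 ≈ 5.9722*I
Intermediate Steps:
b(Y, J) = ⅓ (b(Y, J) = (Y/Y)/3 = (⅓)*1 = ⅓)
P(j) = 2*j (P(j) = (0*0 + j) + j = (0 + j) + j = j + j = 2*j)
√(P(-18) + b(-19, 11)) = √(2*(-18) + ⅓) = √(-36 + ⅓) = √(-107/3) = I*√321/3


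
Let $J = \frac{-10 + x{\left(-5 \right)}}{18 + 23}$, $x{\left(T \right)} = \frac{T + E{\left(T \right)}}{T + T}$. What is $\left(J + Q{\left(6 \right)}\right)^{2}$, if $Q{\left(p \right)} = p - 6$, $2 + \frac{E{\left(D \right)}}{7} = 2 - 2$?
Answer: $\frac{6561}{168100} \approx 0.03903$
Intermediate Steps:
$E{\left(D \right)} = -14$ ($E{\left(D \right)} = -14 + 7 \left(2 - 2\right) = -14 + 7 \cdot 0 = -14 + 0 = -14$)
$Q{\left(p \right)} = -6 + p$
$x{\left(T \right)} = \frac{-14 + T}{2 T}$ ($x{\left(T \right)} = \frac{T - 14}{T + T} = \frac{-14 + T}{2 T}$)
$J = - \frac{81}{410}$ ($J = \frac{-10 + \frac{-14 - 5}{2 \left(-5\right)}}{18 + 23} = \frac{-10 + \frac{1}{2} \left(- \frac{1}{5}\right) \left(-19\right)}{41} = \left(-10 + \frac{19}{10}\right) \frac{1}{41} = \left(- \frac{81}{10}\right) \frac{1}{41} = - \frac{81}{410} \approx -0.19756$)
$\left(J + Q{\left(6 \right)}\right)^{2} = \left(- \frac{81}{410} + \left(-6 + 6\right)\right)^{2} = \left(- \frac{81}{410} + 0\right)^{2} = \left(- \frac{81}{410}\right)^{2} = \frac{6561}{168100}$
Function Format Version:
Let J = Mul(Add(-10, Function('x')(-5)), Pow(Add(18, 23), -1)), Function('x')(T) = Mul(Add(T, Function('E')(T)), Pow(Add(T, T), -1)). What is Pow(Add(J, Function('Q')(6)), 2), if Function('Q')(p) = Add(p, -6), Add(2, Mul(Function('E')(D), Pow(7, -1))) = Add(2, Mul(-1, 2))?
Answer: Rational(6561, 168100) ≈ 0.039030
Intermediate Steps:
Function('E')(D) = -14 (Function('E')(D) = Add(-14, Mul(7, Add(2, Mul(-1, 2)))) = Add(-14, Mul(7, Add(2, -2))) = Add(-14, Mul(7, 0)) = Add(-14, 0) = -14)
Function('Q')(p) = Add(-6, p)
Function('x')(T) = Mul(Rational(1, 2), Pow(T, -1), Add(-14, T)) (Function('x')(T) = Mul(Add(T, -14), Pow(Add(T, T), -1)) = Mul(Add(-14, T), Pow(Mul(2, T), -1)) = Mul(Add(-14, T), Mul(Rational(1, 2), Pow(T, -1))) = Mul(Rational(1, 2), Pow(T, -1), Add(-14, T)))
J = Rational(-81, 410) (J = Mul(Add(-10, Mul(Rational(1, 2), Pow(-5, -1), Add(-14, -5))), Pow(Add(18, 23), -1)) = Mul(Add(-10, Mul(Rational(1, 2), Rational(-1, 5), -19)), Pow(41, -1)) = Mul(Add(-10, Rational(19, 10)), Rational(1, 41)) = Mul(Rational(-81, 10), Rational(1, 41)) = Rational(-81, 410) ≈ -0.19756)
Pow(Add(J, Function('Q')(6)), 2) = Pow(Add(Rational(-81, 410), Add(-6, 6)), 2) = Pow(Add(Rational(-81, 410), 0), 2) = Pow(Rational(-81, 410), 2) = Rational(6561, 168100)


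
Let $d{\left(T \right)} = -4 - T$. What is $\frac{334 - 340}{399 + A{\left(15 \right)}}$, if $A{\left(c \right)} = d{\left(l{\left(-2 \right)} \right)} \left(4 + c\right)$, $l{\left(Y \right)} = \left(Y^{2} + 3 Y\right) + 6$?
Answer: $- \frac{6}{247} \approx -0.024291$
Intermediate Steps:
$l{\left(Y \right)} = 6 + Y^{2} + 3 Y$
$A{\left(c \right)} = -32 - 8 c$ ($A{\left(c \right)} = \left(-4 - \left(6 + \left(-2\right)^{2} + 3 \left(-2\right)\right)\right) \left(4 + c\right) = \left(-4 - \left(6 + 4 - 6\right)\right) \left(4 + c\right) = \left(-4 - 4\right) \left(4 + c\right) = - 8 \left(4 + c\right) = -32 - 8 c$)
$\frac{334 - 340}{399 + A{\left(15 \right)}} = \frac{334 - 340}{399 - 152} = - \frac{6}{399 - 152} = - \frac{6}{247}$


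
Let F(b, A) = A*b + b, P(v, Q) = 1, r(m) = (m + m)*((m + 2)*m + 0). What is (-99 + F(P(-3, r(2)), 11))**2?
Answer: 7569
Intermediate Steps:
r(m) = 2*m**2*(2 + m) (r(m) = (2*m)*((2 + m)*m + 0) = (2*m)*(m*(2 + m) + 0) = (2*m)*(m*(2 + m)) = 2*m**2*(2 + m))
F(b, A) = b + A*b
(-99 + F(P(-3, r(2)), 11))**2 = (-99 + 1*(1 + 11))**2 = (-99 + 1*12)**2 = (-99 + 12)**2 = (-87)**2 = 7569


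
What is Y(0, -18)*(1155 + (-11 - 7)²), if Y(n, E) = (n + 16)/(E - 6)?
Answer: -986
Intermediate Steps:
Y(n, E) = (16 + n)/(-6 + E)
Y(0, -18)*(1155 + (-11 - 7)²) = ((16 + 0)/(-6 - 18))*(1155 + (-11 - 7)²) = (16/(-24))*(1155 + (-18)²) = (-1/24*16)*(1155 + 324) = -⅔*1479 = -986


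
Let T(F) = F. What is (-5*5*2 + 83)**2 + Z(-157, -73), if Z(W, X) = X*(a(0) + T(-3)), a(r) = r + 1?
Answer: 1235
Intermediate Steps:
a(r) = 1 + r
Z(W, X) = -2*X (Z(W, X) = X*((1 + 0) - 3) = X*(1 - 3) = X*(-2) = -2*X)
(-5*5*2 + 83)**2 + Z(-157, -73) = (-5*5*2 + 83)**2 - 2*(-73) = (-25*2 + 83)**2 + 146 = (-50 + 83)**2 + 146 = 33**2 + 146 = 1089 + 146 = 1235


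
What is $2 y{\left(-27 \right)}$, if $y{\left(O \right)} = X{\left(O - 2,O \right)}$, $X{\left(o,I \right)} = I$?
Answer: $-54$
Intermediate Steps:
$y{\left(O \right)} = O$
$2 y{\left(-27 \right)} = 2 \left(-27\right) = -54$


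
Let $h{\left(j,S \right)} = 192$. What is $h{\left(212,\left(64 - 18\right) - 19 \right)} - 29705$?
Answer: $-29513$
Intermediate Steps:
$h{\left(212,\left(64 - 18\right) - 19 \right)} - 29705 = 192 - 29705 = -29513$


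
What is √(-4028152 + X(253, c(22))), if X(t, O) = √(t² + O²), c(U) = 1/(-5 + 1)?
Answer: √(-16112608 + √1024145)/2 ≈ 2007.0*I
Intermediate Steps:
c(U) = -¼ (c(U) = 1/(-4) = -¼)
X(t, O) = √(O² + t²)
√(-4028152 + X(253, c(22))) = √(-4028152 + √((-¼)² + 253²)) = √(-4028152 + √(1/16 + 64009)) = √(-4028152 + √(1024145/16)) = √(-4028152 + √1024145/4)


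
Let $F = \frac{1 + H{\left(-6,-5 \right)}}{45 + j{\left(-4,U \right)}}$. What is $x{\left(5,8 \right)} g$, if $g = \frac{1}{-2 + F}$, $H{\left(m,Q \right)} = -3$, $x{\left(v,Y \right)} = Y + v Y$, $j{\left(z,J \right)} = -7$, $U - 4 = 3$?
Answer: $- \frac{304}{13} \approx -23.385$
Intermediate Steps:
$U = 7$ ($U = 4 + 3 = 7$)
$x{\left(v,Y \right)} = Y + Y v$
$F = - \frac{1}{19}$ ($F = \frac{1 - 3}{45 - 7} = - \frac{2}{38} = \left(-2\right) \frac{1}{38} = - \frac{1}{19} \approx -0.052632$)
$g = - \frac{19}{39}$ ($g = \frac{1}{-2 - \frac{1}{19}} = \frac{1}{- \frac{39}{19}} = - \frac{19}{39} \approx -0.48718$)
$x{\left(5,8 \right)} g = 8 \left(1 + 5\right) \left(- \frac{19}{39}\right) = 8 \cdot 6 \left(- \frac{19}{39}\right) = 48 \left(- \frac{19}{39}\right) = - \frac{304}{13}$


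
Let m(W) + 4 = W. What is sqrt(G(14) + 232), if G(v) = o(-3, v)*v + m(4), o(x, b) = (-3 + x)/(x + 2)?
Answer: 2*sqrt(79) ≈ 17.776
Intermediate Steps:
m(W) = -4 + W
o(x, b) = (-3 + x)/(2 + x)
G(v) = 6*v (G(v) = ((-3 - 3)/(2 - 3))*v + (-4 + 4) = (-6/(-1))*v + 0 = (-1*(-6))*v + 0 = 6*v + 0 = 6*v)
sqrt(G(14) + 232) = sqrt(6*14 + 232) = sqrt(84 + 232) = sqrt(316) = 2*sqrt(79)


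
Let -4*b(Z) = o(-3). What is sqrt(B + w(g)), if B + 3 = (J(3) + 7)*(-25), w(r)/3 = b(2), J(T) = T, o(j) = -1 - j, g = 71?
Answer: I*sqrt(1018)/2 ≈ 15.953*I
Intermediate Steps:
b(Z) = -1/2 (b(Z) = -(-1 - 1*(-3))/4 = -(-1 + 3)/4 = -1/4*2 = -1/2)
w(r) = -3/2 (w(r) = 3*(-1/2) = -3/2)
B = -253 (B = -3 + (3 + 7)*(-25) = -3 + 10*(-25) = -3 - 250 = -253)
sqrt(B + w(g)) = sqrt(-253 - 3/2) = sqrt(-509/2) = I*sqrt(1018)/2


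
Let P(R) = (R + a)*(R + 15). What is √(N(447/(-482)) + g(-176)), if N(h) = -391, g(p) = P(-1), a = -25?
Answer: I*√755 ≈ 27.477*I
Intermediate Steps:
P(R) = (-25 + R)*(15 + R) (P(R) = (R - 25)*(R + 15) = (-25 + R)*(15 + R))
g(p) = -364 (g(p) = -375 + (-1)² - 10*(-1) = -375 + 1 + 10 = -364)
√(N(447/(-482)) + g(-176)) = √(-391 - 364) = √(-755) = I*√755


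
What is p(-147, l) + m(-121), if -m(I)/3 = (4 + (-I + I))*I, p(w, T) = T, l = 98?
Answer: 1550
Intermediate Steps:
m(I) = -12*I (m(I) = -3*(4 + (-I + I))*I = -3*(4 + 0)*I = -12*I)
p(-147, l) + m(-121) = 98 - 12*(-121) = 98 + 1452 = 1550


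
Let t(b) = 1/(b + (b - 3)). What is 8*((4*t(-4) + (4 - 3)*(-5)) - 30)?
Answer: -3112/11 ≈ -282.91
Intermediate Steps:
t(b) = 1/(-3 + 2*b) (t(b) = 1/(b + (-3 + b)) = 1/(-3 + 2*b))
8*((4*t(-4) + (4 - 3)*(-5)) - 30) = 8*((4/(-3 + 2*(-4)) + (4 - 3)*(-5)) - 30) = 8*((4/(-3 - 8) + 1*(-5)) - 30) = 8*((4/(-11) - 5) - 30) = 8*((4*(-1/11) - 5) - 30) = 8*((-4/11 - 5) - 30) = 8*(-59/11 - 30) = 8*(-389/11) = -3112/11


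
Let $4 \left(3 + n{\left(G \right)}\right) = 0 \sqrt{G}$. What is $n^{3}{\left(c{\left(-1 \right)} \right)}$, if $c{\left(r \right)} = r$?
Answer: $-27$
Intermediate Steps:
$n{\left(G \right)} = -3$ ($n{\left(G \right)} = -3 + \frac{0 \sqrt{G}}{4} = -3 + \frac{1}{4} \cdot 0 = -3 + 0 = -3$)
$n^{3}{\left(c{\left(-1 \right)} \right)} = \left(-3\right)^{3} = -27$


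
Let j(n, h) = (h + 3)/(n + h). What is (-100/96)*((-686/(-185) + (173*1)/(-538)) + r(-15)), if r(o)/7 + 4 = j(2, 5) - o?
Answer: -14661855/159248 ≈ -92.069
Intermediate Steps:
j(n, h) = (3 + h)/(h + n)
r(o) = -20 - 7*o (r(o) = -28 + 7*((3 + 5)/(5 + 2) - o) = -28 + 7*(8/7 - o) = -28 + (8 - 7*o) = -20 - 7*o)
(-100/96)*((-686/(-185) + (173*1)/(-538)) + r(-15)) = (-100/96)*((-686/(-185) + (173*1)/(-538)) + (-20 - 7*(-15))) = (-100*1/96)*((-686*(-1/185) + 173*(-1/538)) + (-20 + 105)) = -25*((686/185 - 173/538) + 85)/24 = -25*(337063/99530 + 85)/24 = -25/24*8797113/99530 = -14661855/159248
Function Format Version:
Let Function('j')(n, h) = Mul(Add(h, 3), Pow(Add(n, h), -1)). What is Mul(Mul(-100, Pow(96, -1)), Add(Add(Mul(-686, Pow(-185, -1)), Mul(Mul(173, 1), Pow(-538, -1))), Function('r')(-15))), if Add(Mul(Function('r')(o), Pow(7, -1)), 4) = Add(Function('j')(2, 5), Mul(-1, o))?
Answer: Rational(-14661855, 159248) ≈ -92.069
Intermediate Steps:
Function('j')(n, h) = Mul(Pow(Add(h, n), -1), Add(3, h)) (Function('j')(n, h) = Mul(Add(3, h), Pow(Add(h, n), -1)) = Mul(Pow(Add(h, n), -1), Add(3, h)))
Function('r')(o) = Add(-20, Mul(-7, o)) (Function('r')(o) = Add(-28, Mul(7, Add(Mul(Pow(Add(5, 2), -1), Add(3, 5)), Mul(-1, o)))) = Add(-28, Mul(7, Add(Mul(Pow(7, -1), 8), Mul(-1, o)))) = Add(-28, Mul(7, Add(Mul(Rational(1, 7), 8), Mul(-1, o)))) = Add(-28, Mul(7, Add(Rational(8, 7), Mul(-1, o)))) = Add(-28, Add(8, Mul(-7, o))) = Add(-20, Mul(-7, o)))
Mul(Mul(-100, Pow(96, -1)), Add(Add(Mul(-686, Pow(-185, -1)), Mul(Mul(173, 1), Pow(-538, -1))), Function('r')(-15))) = Mul(Mul(-100, Pow(96, -1)), Add(Add(Mul(-686, Pow(-185, -1)), Mul(Mul(173, 1), Pow(-538, -1))), Add(-20, Mul(-7, -15)))) = Mul(Mul(-100, Rational(1, 96)), Add(Add(Mul(-686, Rational(-1, 185)), Mul(173, Rational(-1, 538))), Add(-20, 105))) = Mul(Rational(-25, 24), Add(Add(Rational(686, 185), Rational(-173, 538)), 85)) = Mul(Rational(-25, 24), Add(Rational(337063, 99530), 85)) = Mul(Rational(-25, 24), Rational(8797113, 99530)) = Rational(-14661855, 159248)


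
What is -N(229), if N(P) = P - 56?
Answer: -173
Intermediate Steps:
N(P) = -56 + P
-N(229) = -(-56 + 229) = -1*173 = -173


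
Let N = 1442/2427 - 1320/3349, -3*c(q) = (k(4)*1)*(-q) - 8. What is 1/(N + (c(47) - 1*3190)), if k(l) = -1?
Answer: -8128023/26032432051 ≈ -0.00031223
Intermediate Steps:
c(q) = 8/3 - q/3 (c(q) = -((-1*1)*(-q) - 8)/3 = -(-(-1)*q - 8)/3 = -(q - 8)/3 = -(-8 + q)/3 = 8/3 - q/3)
N = 1625618/8128023 (N = 1442*(1/2427) - 1320*1/3349 = 1442/2427 - 1320/3349 = 1625618/8128023 ≈ 0.20000)
1/(N + (c(47) - 1*3190)) = 1/(1625618/8128023 + ((8/3 - 1/3*47) - 1*3190)) = 1/(1625618/8128023 + ((8/3 - 47/3) - 3190)) = 1/(1625618/8128023 + (-13 - 3190)) = 1/(1625618/8128023 - 3203) = 1/(-26032432051/8128023) = -8128023/26032432051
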